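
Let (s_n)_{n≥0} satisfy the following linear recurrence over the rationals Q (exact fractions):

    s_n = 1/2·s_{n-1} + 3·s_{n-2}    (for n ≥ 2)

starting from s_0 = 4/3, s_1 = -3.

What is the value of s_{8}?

-4051/128

s_2 = 1/2·-3 + 3·4/3 = 5/2
s_3 = 1/2·5/2 + 3·-3 = -31/4
s_4 = 1/2·-31/4 + 3·5/2 = 29/8
s_5 = 1/2·29/8 + 3·-31/4 = -343/16
s_6 = 1/2·-343/16 + 3·29/8 = 5/32
s_7 = 1/2·5/32 + 3·-343/16 = -4111/64
s_8 = 1/2·-4111/64 + 3·5/32 = -4051/128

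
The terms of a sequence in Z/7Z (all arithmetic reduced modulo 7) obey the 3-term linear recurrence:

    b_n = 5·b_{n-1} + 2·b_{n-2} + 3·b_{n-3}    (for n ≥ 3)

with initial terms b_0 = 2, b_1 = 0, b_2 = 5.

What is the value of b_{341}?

6

b_3 = 5·5 + 2·0 + 3·2 = 3
b_4 = 5·3 + 2·5 + 3·0 = 4
b_5 = 5·4 + 2·3 + 3·5 = 6
b_6 = 5·6 + 2·4 + 3·3 = 5
b_7 = 5·5 + 2·6 + 3·4 = 0
b_8 = 5·0 + 2·5 + 3·6 = 0
b_9 = 5·0 + 2·0 + 3·5 = 1
b_10 = 5·1 + 2·0 + 3·0 = 5
b_11 = 5·5 + 2·1 + 3·0 = 6
b_12 = 5·6 + 2·5 + 3·1 = 1
b_13 = 5·1 + 2·6 + 3·5 = 4
b_14 = 5·4 + 2·1 + 3·6 = 5
b_15 = 5·5 + 2·4 + 3·1 = 1
b_16 = 5·1 + 2·5 + 3·4 = 6
b_17 = 5·6 + 2·1 + 3·5 = 5
b_18 = 5·5 + 2·6 + 3·1 = 5
b_19 = 5·5 + 2·5 + 3·6 = 4
b_20 = 5·4 + 2·5 + 3·5 = 3
b_21 = 5·3 + 2·4 + 3·5 = 3
b_22 = 5·3 + 2·3 + 3·4 = 5
b_23 = 5·5 + 2·3 + 3·3 = 5
b_24 = 5·5 + 2·5 + 3·3 = 2
b_25 = 5·2 + 2·5 + 3·5 = 0
b_26 = 5·0 + 2·2 + 3·5 = 5
(b_24, b_25, b_26) = (2, 0, 5) = (b_0, b_1, b_2), so the sequence has period 24.
341 ≡ 5 (mod 24), hence b_341 = b_5 = 6.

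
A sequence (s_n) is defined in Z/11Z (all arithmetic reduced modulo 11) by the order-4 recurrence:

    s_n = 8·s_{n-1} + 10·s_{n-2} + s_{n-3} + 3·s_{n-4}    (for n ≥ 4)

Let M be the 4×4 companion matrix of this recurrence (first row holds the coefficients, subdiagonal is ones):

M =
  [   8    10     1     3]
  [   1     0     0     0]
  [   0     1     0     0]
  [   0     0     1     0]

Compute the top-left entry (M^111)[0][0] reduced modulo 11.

(M^111)[0][0] is the top entry after applying M 111 times to the unit state (1, 0, 0, 0). Equivalently it is h_{114} for the auxiliary sequence (h_n) obeying the same recurrence with h_3 = 1 and h_i = 0 for 0 ≤ i < 3:
h_4 = 8·1 + 10·0 + 1·0 + 3·0 = 8
h_5 = 8·8 + 10·1 + 1·0 + 3·0 = 8
h_6 = 8·8 + 10·8 + 1·1 + 3·0 = 2
h_7 = 8·2 + 10·8 + 1·8 + 3·1 = 8
h_8 = 8·8 + 10·2 + 1·8 + 3·8 = 6
h_9 = 8·6 + 10·8 + 1·2 + 3·8 = 0
h_10 = 8·0 + 10·6 + 1·8 + 3·2 = 8
h_11 = 8·8 + 10·0 + 1·6 + 3·8 = 6
h_12 = 8·6 + 10·8 + 1·0 + 3·6 = 3
h_13 = 8·3 + 10·6 + 1·8 + 3·0 = 4
h_14 = 8·4 + 10·3 + 1·6 + 3·8 = 4
h_15 = 8·4 + 10·4 + 1·3 + 3·6 = 5
h_16 = 8·5 + 10·4 + 1·4 + 3·3 = 5
h_17 = 8·5 + 10·5 + 1·4 + 3·4 = 7
h_18 = 8·7 + 10·5 + 1·5 + 3·4 = 2
h_19 = 8·2 + 10·7 + 1·5 + 3·5 = 7
h_20 = 8·7 + 10·2 + 1·7 + 3·5 = 10
h_21 = 8·10 + 10·7 + 1·2 + 3·7 = 8
h_22 = 8·8 + 10·10 + 1·7 + 3·2 = 1
h_23 = 8·1 + 10·8 + 1·10 + 3·7 = 9
h_24 = 8·9 + 10·1 + 1·8 + 3·10 = 10
h_25 = 8·10 + 10·9 + 1·1 + 3·8 = 8
h_26 = 8·8 + 10·10 + 1·9 + 3·1 = 0
h_27 = 8·0 + 10·8 + 1·10 + 3·9 = 7
h_28 = 8·7 + 10·0 + 1·8 + 3·10 = 6
h_29 = 8·6 + 10·7 + 1·0 + 3·8 = 10
h_30 = 8·10 + 10·6 + 1·7 + 3·0 = 4
h_31 = 8·4 + 10·10 + 1·6 + 3·7 = 5
h_32 = 8·5 + 10·4 + 1·10 + 3·6 = 9
h_33 = 8·9 + 10·5 + 1·4 + 3·10 = 2
h_34 = 8·2 + 10·9 + 1·5 + 3·4 = 2
h_35 = 8·2 + 10·2 + 1·9 + 3·5 = 5
h_36 = 8·5 + 10·2 + 1·2 + 3·9 = 1
h_37 = 8·1 + 10·5 + 1·2 + 3·2 = 0
h_38 = 8·0 + 10·1 + 1·5 + 3·2 = 10
h_39 = 8·10 + 10·0 + 1·1 + 3·5 = 8
h_40 = 8·8 + 10·10 + 1·0 + 3·1 = 2
h_41 = 8·2 + 10·8 + 1·10 + 3·0 = 7
h_42 = 8·7 + 10·2 + 1·8 + 3·10 = 4
h_43 = 8·4 + 10·7 + 1·2 + 3·8 = 7
h_44 = 8·7 + 10·4 + 1·7 + 3·2 = 10
h_45 = 8·10 + 10·7 + 1·4 + 3·7 = 10
h_46 = 8·10 + 10·10 + 1·7 + 3·4 = 1
h_47 = 8·1 + 10·10 + 1·10 + 3·7 = 7
h_48 = 8·7 + 10·1 + 1·10 + 3·10 = 7
h_49 = 8·7 + 10·7 + 1·1 + 3·10 = 3
h_50 = 8·3 + 10·7 + 1·7 + 3·1 = 5
h_51 = 8·5 + 10·3 + 1·7 + 3·7 = 10
h_52 = 8·10 + 10·5 + 1·3 + 3·7 = 0
h_53 = 8·0 + 10·10 + 1·5 + 3·3 = 4
h_54 = 8·4 + 10·0 + 1·10 + 3·5 = 2
h_55 = 8·2 + 10·4 + 1·0 + 3·10 = 9
h_56 = 8·9 + 10·2 + 1·4 + 3·0 = 8
h_57 = 8·8 + 10·9 + 1·2 + 3·4 = 3
h_58 = 8·3 + 10·8 + 1·9 + 3·2 = 9
h_59 = 8·9 + 10·3 + 1·8 + 3·9 = 5
h_60 = 8·5 + 10·9 + 1·3 + 3·8 = 3
h_61 = 8·3 + 10·5 + 1·9 + 3·3 = 4
h_62 = 8·4 + 10·3 + 1·5 + 3·9 = 6
h_63 = 8·6 + 10·4 + 1·3 + 3·5 = 7
h_64 = 8·7 + 10·6 + 1·4 + 3·3 = 8
h_65 = 8·8 + 10·7 + 1·6 + 3·4 = 9
h_66 = 8·9 + 10·8 + 1·7 + 3·6 = 1
h_67 = 8·1 + 10·9 + 1·8 + 3·7 = 6
h_68 = 8·6 + 10·1 + 1·9 + 3·8 = 3
h_69 = 8·3 + 10·6 + 1·1 + 3·9 = 2
h_70 = 8·2 + 10·3 + 1·6 + 3·1 = 0
h_71 = 8·0 + 10·2 + 1·3 + 3·6 = 8
h_72 = 8·8 + 10·0 + 1·2 + 3·3 = 9
h_73 = 8·9 + 10·8 + 1·0 + 3·2 = 4
h_74 = 8·4 + 10·9 + 1·8 + 3·0 = 9
h_75 = 8·9 + 10·4 + 1·9 + 3·8 = 2
h_76 = 8·2 + 10·9 + 1·4 + 3·9 = 5
h_77 = 8·5 + 10·2 + 1·9 + 3·4 = 4
h_78 = 8·4 + 10·5 + 1·2 + 3·9 = 1
h_79 = 8·1 + 10·4 + 1·5 + 3·2 = 4
h_80 = 8·4 + 10·1 + 1·4 + 3·5 = 6
h_81 = 8·6 + 10·4 + 1·1 + 3·4 = 2
h_82 = 8·2 + 10·6 + 1·4 + 3·1 = 6
h_83 = 8·6 + 10·2 + 1·6 + 3·4 = 9
h_84 = 8·9 + 10·6 + 1·2 + 3·6 = 9
h_85 = 8·9 + 10·9 + 1·6 + 3·2 = 9
h_86 = 8·9 + 10·9 + 1·9 + 3·6 = 2
h_87 = 8·2 + 10·9 + 1·9 + 3·9 = 10
h_88 = 8·10 + 10·2 + 1·9 + 3·9 = 4
h_89 = 8·4 + 10·10 + 1·2 + 3·9 = 7
h_90 = 8·7 + 10·4 + 1·10 + 3·2 = 2
h_91 = 8·2 + 10·7 + 1·4 + 3·10 = 10
h_92 = 8·10 + 10·2 + 1·7 + 3·4 = 9
h_93 = 8·9 + 10·10 + 1·2 + 3·7 = 8
h_94 = 8·8 + 10·9 + 1·10 + 3·2 = 5
h_95 = 8·5 + 10·8 + 1·9 + 3·10 = 5
h_96 = 8·5 + 10·5 + 1·8 + 3·9 = 4
h_97 = 8·4 + 10·5 + 1·5 + 3·8 = 1
h_98 = 8·1 + 10·4 + 1·5 + 3·5 = 2
h_99 = 8·2 + 10·1 + 1·4 + 3·5 = 1
h_100 = 8·1 + 10·2 + 1·1 + 3·4 = 8
h_101 = 8·8 + 10·1 + 1·2 + 3·1 = 2
h_102 = 8·2 + 10·8 + 1·1 + 3·2 = 4
h_103 = 8·4 + 10·2 + 1·8 + 3·1 = 8
h_104 = 8·8 + 10·4 + 1·2 + 3·8 = 9
h_105 = 8·9 + 10·8 + 1·4 + 3·2 = 8
h_106 = 8·8 + 10·9 + 1·8 + 3·4 = 9
h_107 = 8·9 + 10·8 + 1·9 + 3·8 = 9
h_108 = 8·9 + 10·9 + 1·8 + 3·9 = 10
h_109 = 8·10 + 10·9 + 1·9 + 3·8 = 5
h_110 = 8·5 + 10·10 + 1·9 + 3·9 = 0
h_111 = 8·0 + 10·5 + 1·10 + 3·9 = 10
h_112 = 8·10 + 10·0 + 1·5 + 3·10 = 5
h_113 = 8·5 + 10·10 + 1·0 + 3·5 = 1
h_114 = 8·1 + 10·5 + 1·10 + 3·0 = 2

2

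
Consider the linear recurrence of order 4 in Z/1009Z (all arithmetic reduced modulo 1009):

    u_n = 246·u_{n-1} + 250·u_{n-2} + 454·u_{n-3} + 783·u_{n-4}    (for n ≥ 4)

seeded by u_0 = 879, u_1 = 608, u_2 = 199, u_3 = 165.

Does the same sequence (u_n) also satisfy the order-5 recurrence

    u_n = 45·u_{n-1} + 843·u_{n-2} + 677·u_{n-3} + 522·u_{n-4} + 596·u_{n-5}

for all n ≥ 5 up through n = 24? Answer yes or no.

no

Terms u_0..u_24: 879, 608, 199, 165, 224, 860, 850, 150, 969, 247, 419, 765, 428, 99, 550, 861, 878, 696, 451, 616, 440, 944, 327, 629, 580
n=5: candidate gives 123, actual u_5 = 860 ✗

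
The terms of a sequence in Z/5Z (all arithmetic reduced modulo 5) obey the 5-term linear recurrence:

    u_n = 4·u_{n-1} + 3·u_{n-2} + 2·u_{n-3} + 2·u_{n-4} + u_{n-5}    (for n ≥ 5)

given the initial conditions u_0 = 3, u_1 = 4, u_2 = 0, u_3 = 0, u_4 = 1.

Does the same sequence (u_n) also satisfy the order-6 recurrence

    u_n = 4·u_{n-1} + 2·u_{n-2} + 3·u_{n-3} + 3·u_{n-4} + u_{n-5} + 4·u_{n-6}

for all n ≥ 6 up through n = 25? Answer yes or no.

Terms u_0..u_25: 3, 4, 0, 0, 1, 0, 2, 0, 3, 2, 1, 3, 0, 3, 2, 4, 1, 1, 2, 3, 1, 0, 4, 1, 1, 1
n=6: candidate gives 3, actual u_6 = 2 ✗

no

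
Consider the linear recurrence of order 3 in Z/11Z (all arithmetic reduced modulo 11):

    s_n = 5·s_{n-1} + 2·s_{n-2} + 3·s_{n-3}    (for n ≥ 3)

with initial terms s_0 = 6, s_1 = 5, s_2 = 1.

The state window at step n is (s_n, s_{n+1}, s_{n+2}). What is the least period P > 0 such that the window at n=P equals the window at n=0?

665

n=0: window = (6, 5, 1)
n=1: window = (5, 1, 0)
n=2: window = (1, 0, 6)
n=3: window = (0, 6, 0)
n=4: window = (6, 0, 1)
n=5: window = (0, 1, 1)
n=6: window = (1, 1, 7)
n=7: window = (1, 7, 7)
n=8: window = (7, 7, 8)
n=9: window = (7, 8, 9)
n=10: window = (8, 9, 5)
n=11: window = (9, 5, 1)
n=12: window = (5, 1, 9)
n=13: window = (1, 9, 7)
n=14: window = (9, 7, 1)
n=15: window = (7, 1, 2)
n=16: window = (1, 2, 0)
n=17: window = (2, 0, 7)
n=18: window = (0, 7, 8)
n=19: window = (7, 8, 10)
n=20: window = (8, 10, 10)
n=21: window = (10, 10, 6)
n=22: window = (10, 6, 3)
n=23: window = (6, 3, 2)
n=24: window = (3, 2, 1)
n=25: window = (2, 1, 7)
n=26: window = (1, 7, 10)
n=27: window = (7, 10, 1)
n=28: window = (10, 1, 2)
n=29: window = (1, 2, 9)
n=30: window = (2, 9, 8)
n=31: window = (9, 8, 9)
n=32: window = (8, 9, 0)
n=33: window = (9, 0, 9)
n=34: window = (0, 9, 6)
n=35: window = (9, 6, 4)
n=36: window = (6, 4, 4)
n=37: window = (4, 4, 2)
n=38: window = (4, 2, 8)
n=39: window = (2, 8, 1)
n=40: window = (8, 1, 5)
…
n=663: window = (7, 10, 6)
n=664: window = (10, 6, 5)
n=665: window = (6, 5, 1)
window at n=665 equals window at n=0 → period = 665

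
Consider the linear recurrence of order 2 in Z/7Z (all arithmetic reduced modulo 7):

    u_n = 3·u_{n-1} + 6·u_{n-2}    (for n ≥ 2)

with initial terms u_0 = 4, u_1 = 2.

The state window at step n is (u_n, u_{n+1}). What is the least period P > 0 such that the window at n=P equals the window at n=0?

8

n=0: window = (4, 2)
n=1: window = (2, 2)
n=2: window = (2, 4)
n=3: window = (4, 3)
n=4: window = (3, 5)
n=5: window = (5, 5)
n=6: window = (5, 3)
n=7: window = (3, 4)
n=8: window = (4, 2)
window at n=8 equals window at n=0 → period = 8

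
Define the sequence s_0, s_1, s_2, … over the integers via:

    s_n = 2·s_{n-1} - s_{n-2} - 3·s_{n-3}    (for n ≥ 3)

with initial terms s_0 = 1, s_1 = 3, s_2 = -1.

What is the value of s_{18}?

s_3 = 2·-1 + -1·3 + -3·1 = -8
s_4 = 2·-8 + -1·-1 + -3·3 = -24
s_5 = 2·-24 + -1·-8 + -3·-1 = -37
s_6 = 2·-37 + -1·-24 + -3·-8 = -26
s_7 = 2·-26 + -1·-37 + -3·-24 = 57
s_8 = 2·57 + -1·-26 + -3·-37 = 251
s_9 = 2·251 + -1·57 + -3·-26 = 523
s_10 = 2·523 + -1·251 + -3·57 = 624
s_11 = 2·624 + -1·523 + -3·251 = -28
s_12 = 2·-28 + -1·624 + -3·523 = -2249
s_13 = 2·-2249 + -1·-28 + -3·624 = -6342
s_14 = 2·-6342 + -1·-2249 + -3·-28 = -10351
s_15 = 2·-10351 + -1·-6342 + -3·-2249 = -7613
s_16 = 2·-7613 + -1·-10351 + -3·-6342 = 14151
s_17 = 2·14151 + -1·-7613 + -3·-10351 = 66968
s_18 = 2·66968 + -1·14151 + -3·-7613 = 142624

142624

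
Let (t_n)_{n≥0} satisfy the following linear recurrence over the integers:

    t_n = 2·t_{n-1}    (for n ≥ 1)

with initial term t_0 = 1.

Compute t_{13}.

t_1 = 2·1 = 2
t_2 = 2·2 = 4
t_3 = 2·4 = 8
t_4 = 2·8 = 16
t_5 = 2·16 = 32
t_6 = 2·32 = 64
t_7 = 2·64 = 128
t_8 = 2·128 = 256
t_9 = 2·256 = 512
t_10 = 2·512 = 1024
t_11 = 2·1024 = 2048
t_12 = 2·2048 = 4096
t_13 = 2·4096 = 8192

8192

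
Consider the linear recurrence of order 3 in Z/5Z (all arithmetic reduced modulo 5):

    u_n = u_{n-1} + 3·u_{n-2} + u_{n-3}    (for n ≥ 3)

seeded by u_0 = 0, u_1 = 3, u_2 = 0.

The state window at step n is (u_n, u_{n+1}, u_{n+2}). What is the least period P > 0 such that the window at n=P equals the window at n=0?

n=0: window = (0, 3, 0)
n=1: window = (3, 0, 4)
n=2: window = (0, 4, 2)
n=3: window = (4, 2, 4)
n=4: window = (2, 4, 4)
n=5: window = (4, 4, 3)
n=6: window = (4, 3, 4)
n=7: window = (3, 4, 2)
n=8: window = (4, 2, 2)
n=9: window = (2, 2, 2)
n=10: window = (2, 2, 0)
n=11: window = (2, 0, 3)
n=12: window = (0, 3, 0)
window at n=12 equals window at n=0 → period = 12

12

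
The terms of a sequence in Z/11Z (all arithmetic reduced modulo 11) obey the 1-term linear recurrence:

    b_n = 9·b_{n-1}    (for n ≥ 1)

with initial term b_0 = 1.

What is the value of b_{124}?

5

b_1 = 9·1 = 9
b_2 = 9·9 = 4
b_3 = 9·4 = 3
b_4 = 9·3 = 5
b_5 = 9·5 = 1
(b_5) = (1) = (b_0), so the sequence has period 5.
124 ≡ 4 (mod 5), hence b_124 = b_4 = 5.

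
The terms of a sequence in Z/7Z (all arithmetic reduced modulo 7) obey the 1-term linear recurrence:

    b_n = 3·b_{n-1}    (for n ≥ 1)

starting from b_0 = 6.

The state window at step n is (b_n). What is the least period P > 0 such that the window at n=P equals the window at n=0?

6

n=0: window = (6)
n=1: window = (4)
n=2: window = (5)
n=3: window = (1)
n=4: window = (3)
n=5: window = (2)
n=6: window = (6)
window at n=6 equals window at n=0 → period = 6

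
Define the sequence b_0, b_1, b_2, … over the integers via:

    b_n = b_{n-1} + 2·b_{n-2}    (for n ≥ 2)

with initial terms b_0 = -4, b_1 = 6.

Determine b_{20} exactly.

699046

b_2 = 1·6 + 2·-4 = -2
b_3 = 1·-2 + 2·6 = 10
b_4 = 1·10 + 2·-2 = 6
b_5 = 1·6 + 2·10 = 26
b_6 = 1·26 + 2·6 = 38
b_7 = 1·38 + 2·26 = 90
b_8 = 1·90 + 2·38 = 166
b_9 = 1·166 + 2·90 = 346
b_10 = 1·346 + 2·166 = 678
b_11 = 1·678 + 2·346 = 1370
b_12 = 1·1370 + 2·678 = 2726
b_13 = 1·2726 + 2·1370 = 5466
b_14 = 1·5466 + 2·2726 = 10918
b_15 = 1·10918 + 2·5466 = 21850
b_16 = 1·21850 + 2·10918 = 43686
b_17 = 1·43686 + 2·21850 = 87386
b_18 = 1·87386 + 2·43686 = 174758
b_19 = 1·174758 + 2·87386 = 349530
b_20 = 1·349530 + 2·174758 = 699046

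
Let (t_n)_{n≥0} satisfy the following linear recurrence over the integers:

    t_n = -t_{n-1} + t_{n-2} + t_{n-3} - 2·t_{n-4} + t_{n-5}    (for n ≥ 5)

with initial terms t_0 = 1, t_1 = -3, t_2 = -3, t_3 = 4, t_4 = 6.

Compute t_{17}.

-264

t_5 = -1·6 + 1·4 + 1·-3 + -2·-3 + 1·1 = 2
t_6 = -1·2 + 1·6 + 1·4 + -2·-3 + 1·-3 = 11
t_7 = -1·11 + 1·2 + 1·6 + -2·4 + 1·-3 = -14
t_8 = -1·-14 + 1·11 + 1·2 + -2·6 + 1·4 = 19
t_9 = -1·19 + 1·-14 + 1·11 + -2·2 + 1·6 = -20
t_10 = -1·-20 + 1·19 + 1·-14 + -2·11 + 1·2 = 5
t_11 = -1·5 + 1·-20 + 1·19 + -2·-14 + 1·11 = 33
t_12 = -1·33 + 1·5 + 1·-20 + -2·19 + 1·-14 = -100
t_13 = -1·-100 + 1·33 + 1·5 + -2·-20 + 1·19 = 197
t_14 = -1·197 + 1·-100 + 1·33 + -2·5 + 1·-20 = -294
t_15 = -1·-294 + 1·197 + 1·-100 + -2·33 + 1·5 = 330
t_16 = -1·330 + 1·-294 + 1·197 + -2·-100 + 1·33 = -194
t_17 = -1·-194 + 1·330 + 1·-294 + -2·197 + 1·-100 = -264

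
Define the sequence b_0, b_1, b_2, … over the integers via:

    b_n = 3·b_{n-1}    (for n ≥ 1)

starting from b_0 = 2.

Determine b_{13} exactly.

b_1 = 3·2 = 6
b_2 = 3·6 = 18
b_3 = 3·18 = 54
b_4 = 3·54 = 162
b_5 = 3·162 = 486
b_6 = 3·486 = 1458
b_7 = 3·1458 = 4374
b_8 = 3·4374 = 13122
b_9 = 3·13122 = 39366
b_10 = 3·39366 = 118098
b_11 = 3·118098 = 354294
b_12 = 3·354294 = 1062882
b_13 = 3·1062882 = 3188646

3188646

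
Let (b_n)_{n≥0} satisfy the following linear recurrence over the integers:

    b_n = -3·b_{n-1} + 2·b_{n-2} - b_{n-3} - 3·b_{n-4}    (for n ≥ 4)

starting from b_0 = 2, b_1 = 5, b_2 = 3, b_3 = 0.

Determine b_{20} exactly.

-409539761

b_4 = -3·0 + 2·3 + -1·5 + -3·2 = -5
b_5 = -3·-5 + 2·0 + -1·3 + -3·5 = -3
b_6 = -3·-3 + 2·-5 + -1·0 + -3·3 = -10
b_7 = -3·-10 + 2·-3 + -1·-5 + -3·0 = 29
b_8 = -3·29 + 2·-10 + -1·-3 + -3·-5 = -89
b_9 = -3·-89 + 2·29 + -1·-10 + -3·-3 = 344
b_10 = -3·344 + 2·-89 + -1·29 + -3·-10 = -1209
b_11 = -3·-1209 + 2·344 + -1·-89 + -3·29 = 4317
b_12 = -3·4317 + 2·-1209 + -1·344 + -3·-89 = -15446
b_13 = -3·-15446 + 2·4317 + -1·-1209 + -3·344 = 55149
b_14 = -3·55149 + 2·-15446 + -1·4317 + -3·-1209 = -197029
b_15 = -3·-197029 + 2·55149 + -1·-15446 + -3·4317 = 703880
b_16 = -3·703880 + 2·-197029 + -1·55149 + -3·-15446 = -2514509
b_17 = -3·-2514509 + 2·703880 + -1·-197029 + -3·55149 = 8982869
b_18 = -3·8982869 + 2·-2514509 + -1·703880 + -3·-197029 = -32090418
b_19 = -3·-32090418 + 2·8982869 + -1·-2514509 + -3·703880 = 114639861
b_20 = -3·114639861 + 2·-32090418 + -1·8982869 + -3·-2514509 = -409539761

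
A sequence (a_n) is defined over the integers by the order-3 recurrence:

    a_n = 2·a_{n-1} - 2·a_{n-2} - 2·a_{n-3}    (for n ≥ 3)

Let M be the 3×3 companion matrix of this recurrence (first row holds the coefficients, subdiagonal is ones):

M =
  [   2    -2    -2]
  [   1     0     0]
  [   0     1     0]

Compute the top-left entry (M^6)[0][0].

(M^6)[0][0] is the top entry after applying M 6 times to the unit state (1, 0, 0). Equivalently it is h_{8} for the auxiliary sequence (h_n) obeying the same recurrence with h_2 = 1 and h_i = 0 for 0 ≤ i < 2:
h_3 = 2·1 + -2·0 + -2·0 = 2
h_4 = 2·2 + -2·1 + -2·0 = 2
h_5 = 2·2 + -2·2 + -2·1 = -2
h_6 = 2·-2 + -2·2 + -2·2 = -12
h_7 = 2·-12 + -2·-2 + -2·2 = -24
h_8 = 2·-24 + -2·-12 + -2·-2 = -20

-20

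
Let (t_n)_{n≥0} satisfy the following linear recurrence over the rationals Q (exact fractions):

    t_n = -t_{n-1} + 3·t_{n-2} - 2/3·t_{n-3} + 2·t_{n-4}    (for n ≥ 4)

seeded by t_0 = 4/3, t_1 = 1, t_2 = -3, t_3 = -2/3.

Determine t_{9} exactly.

t_4 = -1·-2/3 + 3·-3 + -2/3·1 + 2·4/3 = -19/3
t_5 = -1·-19/3 + 3·-2/3 + -2/3·-3 + 2·1 = 25/3
t_6 = -1·25/3 + 3·-19/3 + -2/3·-2/3 + 2·-3 = -296/9
t_7 = -1·-296/9 + 3·25/3 + -2/3·-19/3 + 2·-2/3 = 547/9
t_8 = -1·547/9 + 3·-296/9 + -2/3·25/3 + 2·-19/3 = -533/3
t_9 = -1·-533/3 + 3·547/9 + -2/3·-296/9 + 2·25/3 = 10762/27

10762/27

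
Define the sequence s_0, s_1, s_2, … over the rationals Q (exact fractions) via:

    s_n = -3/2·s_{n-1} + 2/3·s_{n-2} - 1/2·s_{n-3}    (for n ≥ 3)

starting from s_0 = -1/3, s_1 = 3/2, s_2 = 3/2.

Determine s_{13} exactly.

s_3 = -3/2·3/2 + 2/3·3/2 + -1/2·-1/3 = -13/12
s_4 = -3/2·-13/12 + 2/3·3/2 + -1/2·3/2 = 15/8
s_5 = -3/2·15/8 + 2/3·-13/12 + -1/2·3/2 = -617/144
s_6 = -3/2·-617/144 + 2/3·15/8 + -1/2·-13/12 = 263/32
s_7 = -3/2·263/32 + 2/3·-617/144 + -1/2·15/8 = -27859/1728
s_8 = -3/2·-27859/1728 + 2/3·263/32 + -1/2·-617/144 = 4071/128
s_9 = -3/2·4071/128 + 2/3·-27859/1728 + -1/2·263/32 = -1297337/20736
s_10 = -3/2·-1297337/20736 + 2/3·4071/128 + -1/2·-27859/1728 = 567295/4608
s_11 = -3/2·567295/4608 + 2/3·-1297337/20736 + -1/2·4071/128 = -60286603/248832
s_12 = -3/2·-60286603/248832 + 2/3·567295/4608 + -1/2·-1297337/20736 = 26363677/55296
s_13 = -3/2·26363677/55296 + 2/3·-60286603/248832 + -1/2·567295/4608 = -2801554241/2985984

-2801554241/2985984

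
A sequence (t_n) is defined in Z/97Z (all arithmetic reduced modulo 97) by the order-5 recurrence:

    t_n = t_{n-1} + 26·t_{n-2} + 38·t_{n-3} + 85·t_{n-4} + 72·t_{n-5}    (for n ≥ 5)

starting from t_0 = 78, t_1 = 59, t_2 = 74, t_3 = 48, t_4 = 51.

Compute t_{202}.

t_5 = 1·51 + 26·48 + 38·74 + 85·59 + 72·78 = 95
t_6 = 1·95 + 26·51 + 38·48 + 85·74 + 72·59 = 9
t_7 = 1·9 + 26·95 + 38·51 + 85·48 + 72·74 = 51
t_8 = 1·51 + 26·9 + 38·95 + 85·51 + 72·48 = 46
t_9 = 1·46 + 26·51 + 38·9 + 85·95 + 72·51 = 75
t_10 = 1·75 + 26·46 + 38·51 + 85·9 + 72·95 = 47
Continuing the recurrence:
  t_11 = 95;  t_12 = 12;  t_13 = 84;  t_14 = 15;  t_15 = 49;  t_16 = 45
  t_17 = 96;  t_18 = 72;  t_19 = 17;  t_20 = 86;  t_21 = 17;  t_22 = 23
  t_23 = 80;  t_24 = 61;  t_25 = 79;  t_26 = 27;  t_27 = 51;  t_28 = 53
  t_29 = 29;  t_30 = 76;  t_31 = 5;  t_32 = 8;  t_33 = 92;  t_34 = 17
  t_35 = 74;  t_36 = 8;  t_37 = 13;  t_38 = 44;  t_39 = 52;  t_40 = 35
  t_41 = 84;  t_42 = 80;  t_43 = 27;  t_44 = 87;  t_45 = 6;  t_46 = 40
  t_47 = 14;  t_48 = 48;  t_49 = 73;  t_50 = 59;  t_51 = 91;  t_52 = 78
  t_53 = 88;  t_54 = 34;  t_55 = 3;  t_56 = 50;  t_57 = 63;  t_58 = 33
  t_59 = 66;  t_60 = 24;  t_61 = 18;  t_62 = 15;  t_63 = 69;  t_64 = 78
  t_65 = 74;  t_66 = 20;  t_67 = 19;  t_68 = 11;  t_69 = 76;  t_70 = 61
  t_71 = 78;  t_72 = 65;  t_73 = 23;  t_74 = 8;  t_75 = 33;  t_76 = 34
  t_77 = 71;  t_78 = 83;  t_79 = 6;  t_80 = 40;  t_81 = 96;  t_82 = 48
  t_83 = 74;  t_84 = 72;  t_85 = 19;  t_86 = 78;  t_87 = 56;  t_88 = 92
  t_89 = 59;  t_90 = 64;  t_91 = 47;  t_92 = 91;  t_93 = 58;  t_94 = 27
  t_95 = 16;  t_96 = 73;  t_97 = 96;  t_98 = 52;  t_99 = 90;  t_100 = 31
  t_101 = 12;  t_102 = 50;  t_103 = 33;  t_104 = 40;  t_105 = 36;  t_106 = 72
  t_107 = 9;  t_108 = 4;  t_109 = 87;  t_110 = 30;  t_111 = 51;  t_112 = 81
  t_113 = 45;  t_114 = 2;  t_115 = 75;  t_116 = 75;  t_117 = 21;  t_118 = 83
  t_119 = 7;  t_120 = 91;  t_121 = 39;  t_122 = 83;  t_123 = 68;  t_124 = 16
  t_125 = 61;  t_126 = 23;  t_127 = 5;  t_128 = 59;  t_129 = 28;  t_130 = 48
  t_131 = 55;  t_132 = 79;  t_133 = 67;  t_134 = 25;  t_135 = 96;  t_136 = 96
  t_137 = 84;  t_138 = 82;  t_139 = 63;  t_140 = 89;  t_141 = 77;  t_142 = 52
  t_143 = 11;  t_144 = 94;  t_145 = 80;  t_146 = 5;  t_147 = 54;  t_148 = 75
  t_149 = 8;  t_150 = 10;  t_151 = 64;  t_152 = 27;  t_153 = 3;  t_154 = 4
  t_155 = 90;  t_156 = 33;  t_157 = 68;  t_158 = 52;  t_159 = 51;  t_160 = 80
  t_161 = 92;  t_162 = 40;  t_163 = 68;  t_164 = 41;  t_165 = 31;  t_166 = 28
  t_167 = 91;  t_168 = 96;  t_169 = 92;  t_170 = 85;  t_171 = 65;  t_172 = 16
  t_173 = 74;  t_174 = 28;  t_175 = 43;  t_176 = 20;  t_177 = 41;  t_178 = 9
  t_179 = 37;  t_180 = 29;  t_181 = 50;  t_182 = 10;  t_183 = 94;  t_184 = 11
  t_185 = 55;  t_186 = 21;  t_187 = 6;  t_188 = 63;  t_189 = 82;  t_190 = 30
  t_191 = 79;  t_192 = 62;  t_193 = 18;  t_194 = 88;  t_195 = 50;  t_196 = 12
  t_197 = 77;  t_198 = 7;  t_199 = 53;  t_200 = 21
t_201 = 1·21 + 26·53 + 38·7 + 85·77 + 72·12 = 53
t_202 = 1·53 + 26·21 + 38·53 + 85·7 + 72·77 = 22

22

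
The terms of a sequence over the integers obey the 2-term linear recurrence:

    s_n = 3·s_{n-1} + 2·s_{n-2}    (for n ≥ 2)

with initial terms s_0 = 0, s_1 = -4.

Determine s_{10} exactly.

-318588

s_2 = 3·-4 + 2·0 = -12
s_3 = 3·-12 + 2·-4 = -44
s_4 = 3·-44 + 2·-12 = -156
s_5 = 3·-156 + 2·-44 = -556
s_6 = 3·-556 + 2·-156 = -1980
s_7 = 3·-1980 + 2·-556 = -7052
s_8 = 3·-7052 + 2·-1980 = -25116
s_9 = 3·-25116 + 2·-7052 = -89452
s_10 = 3·-89452 + 2·-25116 = -318588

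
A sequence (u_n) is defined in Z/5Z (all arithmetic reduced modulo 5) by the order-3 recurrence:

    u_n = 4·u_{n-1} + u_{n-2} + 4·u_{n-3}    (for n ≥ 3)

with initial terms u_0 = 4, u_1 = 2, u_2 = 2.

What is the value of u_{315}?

0

u_3 = 4·2 + 1·2 + 4·4 = 1
u_4 = 4·1 + 1·2 + 4·2 = 4
u_5 = 4·4 + 1·1 + 4·2 = 0
u_6 = 4·0 + 1·4 + 4·1 = 3
u_7 = 4·3 + 1·0 + 4·4 = 3
u_8 = 4·3 + 1·3 + 4·0 = 0
u_9 = 4·0 + 1·3 + 4·3 = 0
u_10 = 4·0 + 1·0 + 4·3 = 2
u_11 = 4·2 + 1·0 + 4·0 = 3
u_12 = 4·3 + 1·2 + 4·0 = 4
u_13 = 4·4 + 1·3 + 4·2 = 2
u_14 = 4·2 + 1·4 + 4·3 = 4
u_15 = 4·4 + 1·2 + 4·4 = 4
u_16 = 4·4 + 1·4 + 4·2 = 3
u_17 = 4·3 + 1·4 + 4·4 = 2
u_18 = 4·2 + 1·3 + 4·4 = 2
u_19 = 4·2 + 1·2 + 4·3 = 2
u_20 = 4·2 + 1·2 + 4·2 = 3
u_21 = 4·3 + 1·2 + 4·2 = 2
u_22 = 4·2 + 1·3 + 4·2 = 4
u_23 = 4·4 + 1·2 + 4·3 = 0
u_24 = 4·0 + 1·4 + 4·2 = 2
u_25 = 4·2 + 1·0 + 4·4 = 4
u_26 = 4·4 + 1·2 + 4·0 = 3
u_27 = 4·3 + 1·4 + 4·2 = 4
u_28 = 4·4 + 1·3 + 4·4 = 0
u_29 = 4·0 + 1·4 + 4·3 = 1
u_30 = 4·1 + 1·0 + 4·4 = 0
u_31 = 4·0 + 1·1 + 4·0 = 1
u_32 = 4·1 + 1·0 + 4·1 = 3
u_33 = 4·3 + 1·1 + 4·0 = 3
u_34 = 4·3 + 1·3 + 4·1 = 4
u_35 = 4·4 + 1·3 + 4·3 = 1
u_36 = 4·1 + 1·4 + 4·3 = 0
u_37 = 4·0 + 1·1 + 4·4 = 2
u_38 = 4·2 + 1·0 + 4·1 = 2
u_39 = 4·2 + 1·2 + 4·0 = 0
u_40 = 4·0 + 1·2 + 4·2 = 0
u_41 = 4·0 + 1·0 + 4·2 = 3
u_42 = 4·3 + 1·0 + 4·0 = 2
u_43 = 4·2 + 1·3 + 4·0 = 1
u_44 = 4·1 + 1·2 + 4·3 = 3
u_45 = 4·3 + 1·1 + 4·2 = 1
u_46 = 4·1 + 1·3 + 4·1 = 1
u_47 = 4·1 + 1·1 + 4·3 = 2
u_48 = 4·2 + 1·1 + 4·1 = 3
u_49 = 4·3 + 1·2 + 4·1 = 3
u_50 = 4·3 + 1·3 + 4·2 = 3
u_51 = 4·3 + 1·3 + 4·3 = 2
u_52 = 4·2 + 1·3 + 4·3 = 3
u_53 = 4·3 + 1·2 + 4·3 = 1
u_54 = 4·1 + 1·3 + 4·2 = 0
u_55 = 4·0 + 1·1 + 4·3 = 3
u_56 = 4·3 + 1·0 + 4·1 = 1
u_57 = 4·1 + 1·3 + 4·0 = 2
u_58 = 4·2 + 1·1 + 4·3 = 1
u_59 = 4·1 + 1·2 + 4·1 = 0
u_60 = 4·0 + 1·1 + 4·2 = 4
u_61 = 4·4 + 1·0 + 4·1 = 0
u_62 = 4·0 + 1·4 + 4·0 = 4
u_63 = 4·4 + 1·0 + 4·4 = 2
u_64 = 4·2 + 1·4 + 4·0 = 2
(u_62, u_63, u_64) = (4, 2, 2) = (u_0, u_1, u_2), so the sequence has period 62.
315 ≡ 5 (mod 62), hence u_315 = u_5 = 0.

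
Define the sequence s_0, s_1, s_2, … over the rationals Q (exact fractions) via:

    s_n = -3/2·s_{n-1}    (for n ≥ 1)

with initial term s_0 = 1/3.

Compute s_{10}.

s_1 = -3/2·1/3 = -1/2
s_2 = -3/2·-1/2 = 3/4
s_3 = -3/2·3/4 = -9/8
s_4 = -3/2·-9/8 = 27/16
s_5 = -3/2·27/16 = -81/32
s_6 = -3/2·-81/32 = 243/64
s_7 = -3/2·243/64 = -729/128
s_8 = -3/2·-729/128 = 2187/256
s_9 = -3/2·2187/256 = -6561/512
s_10 = -3/2·-6561/512 = 19683/1024

19683/1024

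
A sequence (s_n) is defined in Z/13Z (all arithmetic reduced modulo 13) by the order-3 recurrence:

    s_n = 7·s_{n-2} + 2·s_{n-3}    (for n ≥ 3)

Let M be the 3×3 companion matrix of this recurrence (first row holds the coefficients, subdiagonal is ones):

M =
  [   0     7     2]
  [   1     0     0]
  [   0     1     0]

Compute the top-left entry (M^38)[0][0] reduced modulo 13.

(M^38)[0][0] is the top entry after applying M 38 times to the unit state (1, 0, 0). Equivalently it is h_{40} for the auxiliary sequence (h_n) obeying the same recurrence with h_2 = 1 and h_i = 0 for 0 ≤ i < 2:
h_3 = 0·1 + 7·0 + 2·0 = 0
h_4 = 0·0 + 7·1 + 2·0 = 7
h_5 = 0·7 + 7·0 + 2·1 = 2
h_6 = 0·2 + 7·7 + 2·0 = 10
h_7 = 0·10 + 7·2 + 2·7 = 2
h_8 = 0·2 + 7·10 + 2·2 = 9
h_9 = 0·9 + 7·2 + 2·10 = 8
h_10 = 0·8 + 7·9 + 2·2 = 2
h_11 = 0·2 + 7·8 + 2·9 = 9
h_12 = 0·9 + 7·2 + 2·8 = 4
h_13 = 0·4 + 7·9 + 2·2 = 2
h_14 = 0·2 + 7·4 + 2·9 = 7
h_15 = 0·7 + 7·2 + 2·4 = 9
h_16 = 0·9 + 7·7 + 2·2 = 1
h_17 = 0·1 + 7·9 + 2·7 = 12
h_18 = 0·12 + 7·1 + 2·9 = 12
h_19 = 0·12 + 7·12 + 2·1 = 8
h_20 = 0·8 + 7·12 + 2·12 = 4
h_21 = 0·4 + 7·8 + 2·12 = 2
h_22 = 0·2 + 7·4 + 2·8 = 5
h_23 = 0·5 + 7·2 + 2·4 = 9
h_24 = 0·9 + 7·5 + 2·2 = 0
h_25 = 0·0 + 7·9 + 2·5 = 8
h_26 = 0·8 + 7·0 + 2·9 = 5
h_27 = 0·5 + 7·8 + 2·0 = 4
h_28 = 0·4 + 7·5 + 2·8 = 12
h_29 = 0·12 + 7·4 + 2·5 = 12
h_30 = 0·12 + 7·12 + 2·4 = 1
h_31 = 0·1 + 7·12 + 2·12 = 4
h_32 = 0·4 + 7·1 + 2·12 = 5
h_33 = 0·5 + 7·4 + 2·1 = 4
h_34 = 0·4 + 7·5 + 2·4 = 4
h_35 = 0·4 + 7·4 + 2·5 = 12
h_36 = 0·12 + 7·4 + 2·4 = 10
h_37 = 0·10 + 7·12 + 2·4 = 1
h_38 = 0·1 + 7·10 + 2·12 = 3
h_39 = 0·3 + 7·1 + 2·10 = 1
h_40 = 0·1 + 7·3 + 2·1 = 10

10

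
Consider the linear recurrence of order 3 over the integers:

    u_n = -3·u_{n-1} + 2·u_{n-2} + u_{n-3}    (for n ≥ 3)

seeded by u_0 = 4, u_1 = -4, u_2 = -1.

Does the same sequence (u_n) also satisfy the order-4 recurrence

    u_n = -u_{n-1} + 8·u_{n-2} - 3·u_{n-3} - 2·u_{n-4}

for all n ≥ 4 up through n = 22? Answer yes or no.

Terms u_0..u_22: 4, -4, -1, -1, -3, 6, -25, 84, -296, 1031, -3601, 12569, -43878, 153171, -534700, 1866564, -6515921, 22746191, -79403851, 277188014, -967625553, 3377848836, -11791609600
n=4: candidate gives -3, actual u_4 = -3 ✓
n=5: candidate gives 6, actual u_5 = 6 ✓
n=6: candidate gives -25, actual u_6 = -25 ✓
n=7: candidate gives 84, actual u_7 = 84 ✓
n=8: candidate gives -296, actual u_8 = -296 ✓
n=9: candidate gives 1031, actual u_9 = 1031 ✓
n=10: candidate gives -3601, actual u_10 = -3601 ✓
n=11: candidate gives 12569, actual u_11 = 12569 ✓
n=12: candidate gives -43878, actual u_12 = -43878 ✓
n=13: candidate gives 153171, actual u_13 = 153171 ✓
n=14: candidate gives -534700, actual u_14 = -534700 ✓
n=15: candidate gives 1866564, actual u_15 = 1866564 ✓
n=16: candidate gives -6515921, actual u_16 = -6515921 ✓
n=17: candidate gives 22746191, actual u_17 = 22746191 ✓
n=18: candidate gives -79403851, actual u_18 = -79403851 ✓
n=19: candidate gives 277188014, actual u_19 = 277188014 ✓
n=20: candidate gives -967625553, actual u_20 = -967625553 ✓
n=21: candidate gives 3377848836, actual u_21 = 3377848836 ✓
n=22: candidate gives -11791609600, actual u_22 = -11791609600 ✓

yes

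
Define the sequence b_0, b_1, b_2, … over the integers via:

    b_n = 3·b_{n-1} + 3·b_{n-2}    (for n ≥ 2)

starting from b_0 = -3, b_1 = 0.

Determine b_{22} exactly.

-2803204597284

b_2 = 3·0 + 3·-3 = -9
b_3 = 3·-9 + 3·0 = -27
b_4 = 3·-27 + 3·-9 = -108
b_5 = 3·-108 + 3·-27 = -405
b_6 = 3·-405 + 3·-108 = -1539
b_7 = 3·-1539 + 3·-405 = -5832
b_8 = 3·-5832 + 3·-1539 = -22113
b_9 = 3·-22113 + 3·-5832 = -83835
b_10 = 3·-83835 + 3·-22113 = -317844
b_11 = 3·-317844 + 3·-83835 = -1205037
b_12 = 3·-1205037 + 3·-317844 = -4568643
b_13 = 3·-4568643 + 3·-1205037 = -17321040
b_14 = 3·-17321040 + 3·-4568643 = -65669049
b_15 = 3·-65669049 + 3·-17321040 = -248970267
b_16 = 3·-248970267 + 3·-65669049 = -943917948
b_17 = 3·-943917948 + 3·-248970267 = -3578664645
b_18 = 3·-3578664645 + 3·-943917948 = -13567747779
b_19 = 3·-13567747779 + 3·-3578664645 = -51439237272
b_20 = 3·-51439237272 + 3·-13567747779 = -195020955153
b_21 = 3·-195020955153 + 3·-51439237272 = -739380577275
b_22 = 3·-739380577275 + 3·-195020955153 = -2803204597284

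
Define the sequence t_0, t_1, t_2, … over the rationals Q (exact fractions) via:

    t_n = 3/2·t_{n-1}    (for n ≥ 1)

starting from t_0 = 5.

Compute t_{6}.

3645/64

t_1 = 3/2·5 = 15/2
t_2 = 3/2·15/2 = 45/4
t_3 = 3/2·45/4 = 135/8
t_4 = 3/2·135/8 = 405/16
t_5 = 3/2·405/16 = 1215/32
t_6 = 3/2·1215/32 = 3645/64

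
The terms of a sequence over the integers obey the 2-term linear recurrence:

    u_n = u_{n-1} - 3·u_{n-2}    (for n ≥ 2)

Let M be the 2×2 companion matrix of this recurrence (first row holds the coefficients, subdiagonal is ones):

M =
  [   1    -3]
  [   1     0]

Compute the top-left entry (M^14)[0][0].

718

(M^14)[0][0] is the top entry after applying M 14 times to the unit state (1, 0). Equivalently it is h_{15} for the auxiliary sequence (h_n) obeying the same recurrence with h_1 = 1 and h_i = 0 for 0 ≤ i < 1:
h_2 = 1·1 + -3·0 = 1
h_3 = 1·1 + -3·1 = -2
h_4 = 1·-2 + -3·1 = -5
h_5 = 1·-5 + -3·-2 = 1
h_6 = 1·1 + -3·-5 = 16
h_7 = 1·16 + -3·1 = 13
h_8 = 1·13 + -3·16 = -35
h_9 = 1·-35 + -3·13 = -74
h_10 = 1·-74 + -3·-35 = 31
h_11 = 1·31 + -3·-74 = 253
h_12 = 1·253 + -3·31 = 160
h_13 = 1·160 + -3·253 = -599
h_14 = 1·-599 + -3·160 = -1079
h_15 = 1·-1079 + -3·-599 = 718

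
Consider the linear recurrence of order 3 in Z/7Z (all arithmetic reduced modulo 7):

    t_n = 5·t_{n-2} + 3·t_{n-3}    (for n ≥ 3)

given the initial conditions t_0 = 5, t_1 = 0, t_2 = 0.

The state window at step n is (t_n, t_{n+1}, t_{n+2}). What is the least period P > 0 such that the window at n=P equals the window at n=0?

48

n=0: window = (5, 0, 0)
n=1: window = (0, 0, 1)
n=2: window = (0, 1, 0)
n=3: window = (1, 0, 5)
n=4: window = (0, 5, 3)
n=5: window = (5, 3, 4)
n=6: window = (3, 4, 2)
n=7: window = (4, 2, 1)
n=8: window = (2, 1, 1)
n=9: window = (1, 1, 4)
n=10: window = (1, 4, 1)
n=11: window = (4, 1, 2)
n=12: window = (1, 2, 3)
n=13: window = (2, 3, 6)
n=14: window = (3, 6, 0)
n=15: window = (6, 0, 4)
n=16: window = (0, 4, 4)
n=17: window = (4, 4, 6)
n=18: window = (4, 6, 4)
n=19: window = (6, 4, 0)
n=20: window = (4, 0, 3)
n=21: window = (0, 3, 5)
n=22: window = (3, 5, 1)
n=23: window = (5, 1, 6)
n=24: window = (1, 6, 6)
n=25: window = (6, 6, 5)
n=26: window = (6, 5, 6)
n=27: window = (5, 6, 1)
n=28: window = (6, 1, 3)
n=29: window = (1, 3, 2)
n=30: window = (3, 2, 4)
n=31: window = (2, 4, 5)
n=32: window = (4, 5, 5)
n=33: window = (5, 5, 2)
n=34: window = (5, 2, 5)
n=35: window = (2, 5, 4)
n=36: window = (5, 4, 3)
n=37: window = (4, 3, 0)
n=38: window = (3, 0, 6)
n=39: window = (0, 6, 2)
n=40: window = (6, 2, 2)
…
n=46: window = (3, 1, 5)
n=47: window = (1, 5, 0)
n=48: window = (5, 0, 0)
window at n=48 equals window at n=0 → period = 48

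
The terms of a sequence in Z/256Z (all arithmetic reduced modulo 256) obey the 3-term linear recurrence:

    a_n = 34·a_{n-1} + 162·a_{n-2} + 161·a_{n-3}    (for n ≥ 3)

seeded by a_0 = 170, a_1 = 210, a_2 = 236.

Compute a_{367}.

a_3 = 34·236 + 162·210 + 161·170 = 38
a_4 = 34·38 + 162·236 + 161·210 = 118
a_5 = 34·118 + 162·38 + 161·236 = 36
a_6 = 34·36 + 162·118 + 161·38 = 90
a_7 = 34·90 + 162·36 + 161·118 = 242
a_8 = 34·242 + 162·90 + 161·36 = 188
a_9 = 34·188 + 162·242 + 161·90 = 182
a_10 = 34·182 + 162·188 + 161·242 = 86
a_11 = 34·86 + 162·182 + 161·188 = 212
a_12 = 34·212 + 162·86 + 161·182 = 10
a_13 = 34·10 + 162·212 + 161·86 = 146
a_14 = 34·146 + 162·10 + 161·212 = 12
a_15 = 34·12 + 162·146 + 161·10 = 70
a_16 = 34·70 + 162·12 + 161·146 = 182
a_17 = 34·182 + 162·70 + 161·12 = 4
a_18 = 34·4 + 162·182 + 161·70 = 186
a_19 = 34·186 + 162·4 + 161·182 = 178
a_20 = 34·178 + 162·186 + 161·4 = 220
a_21 = 34·220 + 162·178 + 161·186 = 214
a_22 = 34·214 + 162·220 + 161·178 = 150
a_23 = 34·150 + 162·214 + 161·220 = 180
a_24 = 34·180 + 162·150 + 161·214 = 106
a_25 = 34·106 + 162·180 + 161·150 = 82
a_26 = 34·82 + 162·106 + 161·180 = 44
a_27 = 34·44 + 162·82 + 161·106 = 102
a_28 = 34·102 + 162·44 + 161·82 = 246
a_29 = 34·246 + 162·102 + 161·44 = 228
a_30 = 34·228 + 162·246 + 161·102 = 26
a_31 = 34·26 + 162·228 + 161·246 = 114
a_32 = 34·114 + 162·26 + 161·228 = 252
a_33 = 34·252 + 162·114 + 161·26 = 246
a_34 = 34·246 + 162·252 + 161·114 = 214
a_35 = 34·214 + 162·246 + 161·252 = 148
a_36 = 34·148 + 162·214 + 161·246 = 202
a_37 = 34·202 + 162·148 + 161·214 = 18
a_38 = 34·18 + 162·202 + 161·148 = 76
a_39 = 34·76 + 162·18 + 161·202 = 134
a_40 = 34·134 + 162·76 + 161·18 = 54
a_41 = 34·54 + 162·134 + 161·76 = 196
a_42 = 34·196 + 162·54 + 161·134 = 122
a_43 = 34·122 + 162·196 + 161·54 = 50
a_44 = 34·50 + 162·122 + 161·196 = 28
a_45 = 34·28 + 162·50 + 161·122 = 22
a_46 = 34·22 + 162·28 + 161·50 = 22
a_47 = 34·22 + 162·22 + 161·28 = 116
a_48 = 34·116 + 162·22 + 161·22 = 42
a_49 = 34·42 + 162·116 + 161·22 = 210
a_50 = 34·210 + 162·42 + 161·116 = 108
a_51 = 34·108 + 162·210 + 161·42 = 166
a_52 = 34·166 + 162·108 + 161·210 = 118
a_53 = 34·118 + 162·166 + 161·108 = 164
a_54 = 34·164 + 162·118 + 161·166 = 218
a_55 = 34·218 + 162·164 + 161·118 = 242
a_56 = 34·242 + 162·218 + 161·164 = 60
a_57 = 34·60 + 162·242 + 161·218 = 54
a_58 = 34·54 + 162·60 + 161·242 = 86
a_59 = 34·86 + 162·54 + 161·60 = 84
a_60 = 34·84 + 162·86 + 161·54 = 138
a_61 = 34·138 + 162·84 + 161·86 = 146
a_62 = 34·146 + 162·138 + 161·84 = 140
a_63 = 34·140 + 162·146 + 161·138 = 198
a_64 = 34·198 + 162·140 + 161·146 = 182
a_65 = 34·182 + 162·198 + 161·140 = 132
a_66 = 34·132 + 162·182 + 161·198 = 58
a_67 = 34·58 + 162·132 + 161·182 = 178
a_68 = 34·178 + 162·58 + 161·132 = 92
a_69 = 34·92 + 162·178 + 161·58 = 86
a_70 = 34·86 + 162·92 + 161·178 = 150
a_71 = 34·150 + 162·86 + 161·92 = 52
a_72 = 34·52 + 162·150 + 161·86 = 234
a_73 = 34·234 + 162·52 + 161·150 = 82
a_74 = 34·82 + 162·234 + 161·52 = 172
a_75 = 34·172 + 162·82 + 161·234 = 230
a_76 = 34·230 + 162·172 + 161·82 = 246
a_77 = 34·246 + 162·230 + 161·172 = 100
a_78 = 34·100 + 162·246 + 161·230 = 154
a_79 = 34·154 + 162·100 + 161·246 = 114
a_80 = 34·114 + 162·154 + 161·100 = 124
a_81 = 34·124 + 162·114 + 161·154 = 118
a_82 = 34·118 + 162·124 + 161·114 = 214
a_83 = 34·214 + 162·118 + 161·124 = 20
a_84 = 34·20 + 162·214 + 161·118 = 74
a_85 = 34·74 + 162·20 + 161·214 = 18
a_86 = 34·18 + 162·74 + 161·20 = 204
a_87 = 34·204 + 162·18 + 161·74 = 6
a_88 = 34·6 + 162·204 + 161·18 = 54
a_89 = 34·54 + 162·6 + 161·204 = 68
a_90 = 34·68 + 162·54 + 161·6 = 250
a_91 = 34·250 + 162·68 + 161·54 = 50
a_92 = 34·50 + 162·250 + 161·68 = 156
a_93 = 34·156 + 162·50 + 161·250 = 150
a_94 = 34·150 + 162·156 + 161·50 = 22
a_95 = 34·22 + 162·150 + 161·156 = 244
a_96 = 34·244 + 162·22 + 161·150 = 170
a_97 = 34·170 + 162·244 + 161·22 = 210
a_98 = 34·210 + 162·170 + 161·244 = 236
(a_96, a_97, a_98) = (170, 210, 236) = (a_0, a_1, a_2), so the sequence has period 96.
367 ≡ 79 (mod 96), hence a_367 = a_79 = 114.

114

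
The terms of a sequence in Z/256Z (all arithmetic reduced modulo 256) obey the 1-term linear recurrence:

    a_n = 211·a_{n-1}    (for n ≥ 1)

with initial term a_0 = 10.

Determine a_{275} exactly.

238

a_1 = 211·10 = 62
a_2 = 211·62 = 26
a_3 = 211·26 = 110
a_4 = 211·110 = 170
a_5 = 211·170 = 30
a_6 = 211·30 = 186
a_7 = 211·186 = 78
a_8 = 211·78 = 74
a_9 = 211·74 = 254
a_10 = 211·254 = 90
a_11 = 211·90 = 46
a_12 = 211·46 = 234
a_13 = 211·234 = 222
a_14 = 211·222 = 250
a_15 = 211·250 = 14
a_16 = 211·14 = 138
a_17 = 211·138 = 190
a_18 = 211·190 = 154
a_19 = 211·154 = 238
a_20 = 211·238 = 42
a_21 = 211·42 = 158
a_22 = 211·158 = 58
a_23 = 211·58 = 206
a_24 = 211·206 = 202
a_25 = 211·202 = 126
a_26 = 211·126 = 218
a_27 = 211·218 = 174
a_28 = 211·174 = 106
a_29 = 211·106 = 94
a_30 = 211·94 = 122
a_31 = 211·122 = 142
a_32 = 211·142 = 10
(a_32) = (10) = (a_0), so the sequence has period 32.
275 ≡ 19 (mod 32), hence a_275 = a_19 = 238.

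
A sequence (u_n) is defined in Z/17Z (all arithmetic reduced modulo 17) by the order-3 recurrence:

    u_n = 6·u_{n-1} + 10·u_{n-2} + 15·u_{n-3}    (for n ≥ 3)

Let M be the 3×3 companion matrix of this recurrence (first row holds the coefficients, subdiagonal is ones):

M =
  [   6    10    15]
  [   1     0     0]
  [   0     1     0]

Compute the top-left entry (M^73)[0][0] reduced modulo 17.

6

(M^73)[0][0] is the top entry after applying M 73 times to the unit state (1, 0, 0). Equivalently it is h_{75} for the auxiliary sequence (h_n) obeying the same recurrence with h_2 = 1 and h_i = 0 for 0 ≤ i < 2:
h_3 = 6·1 + 10·0 + 15·0 = 6
h_4 = 6·6 + 10·1 + 15·0 = 12
h_5 = 6·12 + 10·6 + 15·1 = 11
h_6 = 6·11 + 10·12 + 15·6 = 4
h_7 = 6·4 + 10·11 + 15·12 = 8
h_8 = 6·8 + 10·4 + 15·11 = 15
h_9 = 6·15 + 10·8 + 15·4 = 9
h_10 = 6·9 + 10·15 + 15·8 = 1
h_11 = 6·1 + 10·9 + 15·15 = 15
h_12 = 6·15 + 10·1 + 15·9 = 14
h_13 = 6·14 + 10·15 + 15·1 = 11
h_14 = 6·11 + 10·14 + 15·15 = 6
h_15 = 6·6 + 10·11 + 15·14 = 16
h_16 = 6·16 + 10·6 + 15·11 = 15
h_17 = 6·15 + 10·16 + 15·6 = 0
h_18 = 6·0 + 10·15 + 15·16 = 16
h_19 = 6·16 + 10·0 + 15·15 = 15
h_20 = 6·15 + 10·16 + 15·0 = 12
h_21 = 6·12 + 10·15 + 15·16 = 3
h_22 = 6·3 + 10·12 + 15·15 = 6
h_23 = 6·6 + 10·3 + 15·12 = 8
h_24 = 6·8 + 10·6 + 15·3 = 0
h_25 = 6·0 + 10·8 + 15·6 = 0
h_26 = 6·0 + 10·0 + 15·8 = 1
(h_24, h_25, h_26) = (0, 0, 1) = (h_0, h_1, h_2), so the sequence has period 24.
75 ≡ 3 (mod 24), hence h_75 = h_3 = 6.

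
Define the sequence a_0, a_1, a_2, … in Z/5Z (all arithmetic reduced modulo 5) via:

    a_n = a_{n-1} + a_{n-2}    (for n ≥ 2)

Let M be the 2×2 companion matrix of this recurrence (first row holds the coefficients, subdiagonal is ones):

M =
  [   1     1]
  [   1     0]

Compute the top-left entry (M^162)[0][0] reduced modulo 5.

(M^162)[0][0] is the top entry after applying M 162 times to the unit state (1, 0). Equivalently it is h_{163} for the auxiliary sequence (h_n) obeying the same recurrence with h_1 = 1 and h_i = 0 for 0 ≤ i < 1:
h_2 = 1·1 + 1·0 = 1
h_3 = 1·1 + 1·1 = 2
h_4 = 1·2 + 1·1 = 3
h_5 = 1·3 + 1·2 = 0
h_6 = 1·0 + 1·3 = 3
h_7 = 1·3 + 1·0 = 3
h_8 = 1·3 + 1·3 = 1
h_9 = 1·1 + 1·3 = 4
h_10 = 1·4 + 1·1 = 0
h_11 = 1·0 + 1·4 = 4
h_12 = 1·4 + 1·0 = 4
h_13 = 1·4 + 1·4 = 3
h_14 = 1·3 + 1·4 = 2
h_15 = 1·2 + 1·3 = 0
h_16 = 1·0 + 1·2 = 2
h_17 = 1·2 + 1·0 = 2
h_18 = 1·2 + 1·2 = 4
h_19 = 1·4 + 1·2 = 1
h_20 = 1·1 + 1·4 = 0
h_21 = 1·0 + 1·1 = 1
(h_20, h_21) = (0, 1) = (h_0, h_1), so the sequence has period 20.
163 ≡ 3 (mod 20), hence h_163 = h_3 = 2.

2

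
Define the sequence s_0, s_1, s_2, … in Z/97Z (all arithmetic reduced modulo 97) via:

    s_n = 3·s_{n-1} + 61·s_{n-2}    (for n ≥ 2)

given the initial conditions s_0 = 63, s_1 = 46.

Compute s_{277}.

80

s_2 = 3·46 + 61·63 = 4
s_3 = 3·4 + 61·46 = 5
s_4 = 3·5 + 61·4 = 65
s_5 = 3·65 + 61·5 = 15
s_6 = 3·15 + 61·65 = 33
s_7 = 3·33 + 61·15 = 44
Continuing the recurrence:
  s_8 = 11;  s_9 = 1;  s_10 = 92;  s_11 = 46;  s_12 = 27;  s_13 = 74
  s_14 = 26;  s_15 = 33;  s_16 = 36;  s_17 = 84;  s_18 = 23;  s_19 = 52
  s_20 = 7;  s_21 = 89;  s_22 = 15;  s_23 = 42;  s_24 = 71;  s_25 = 59
  s_26 = 46;  s_27 = 51;  s_28 = 49;  s_29 = 57;  s_30 = 56;  s_31 = 56
  s_32 = 92;  s_33 = 6;  s_34 = 4;  s_35 = 87;  s_36 = 20;  s_37 = 32
  s_38 = 55;  s_39 = 80;  s_40 = 6;  s_41 = 48;  s_42 = 25;  s_43 = 93
  s_44 = 58;  s_45 = 27;  s_46 = 30;  s_47 = 88;  s_48 = 57;  s_49 = 10
  s_50 = 15;  s_51 = 73;  s_52 = 67;  s_53 = 95;  s_54 = 7;  s_55 = 93
  s_56 = 27;  s_57 = 31;  s_58 = 91;  s_59 = 30;  s_60 = 15;  s_61 = 32
  s_62 = 41;  s_63 = 38;  s_64 = 93;  s_65 = 75;  s_66 = 78;  s_67 = 56
  s_68 = 76;  s_69 = 55;  s_70 = 48;  s_71 = 7;  s_72 = 39;  s_73 = 59
  s_74 = 34;  s_75 = 15;  s_76 = 82;  s_77 = 94;  s_78 = 46;  s_79 = 52
  s_80 = 52;  s_81 = 30;  s_82 = 61;  s_83 = 73;  s_84 = 60;  s_85 = 74
  s_86 = 2;  s_87 = 58;  s_88 = 5;  s_89 = 61;  s_90 = 3;  s_91 = 44
  s_92 = 24;  s_93 = 40;  s_94 = 32;  s_95 = 14;  s_96 = 54;  s_97 = 46
  s_98 = 37;  s_99 = 7;  s_100 = 47;  s_101 = 83;  s_102 = 12;  s_103 = 55
  s_104 = 24;  s_105 = 32;  s_106 = 8;  s_107 = 36;  s_108 = 14;  s_109 = 7
  s_110 = 2;  s_111 = 45;  s_112 = 63;  s_113 = 24;  s_114 = 35;  s_115 = 17
  s_116 = 52;  s_117 = 29;  s_118 = 58;  s_119 = 3;  s_120 = 55;  s_121 = 57
  s_122 = 34;  s_123 = 87;  s_124 = 7;  s_125 = 90;  s_126 = 18;  s_127 = 15
  s_128 = 76;  s_129 = 76;  s_130 = 14;  s_131 = 22;  s_132 = 47;  s_133 = 28
  s_134 = 41;  s_135 = 85;  s_136 = 40;  s_137 = 67;  s_138 = 22;  s_139 = 79
  s_140 = 27;  s_141 = 50;  s_142 = 51;  s_143 = 2;  s_144 = 13;  s_145 = 64
  s_146 = 15;  s_147 = 69;  s_148 = 55;  s_149 = 9;  s_150 = 84;  s_151 = 25
  s_152 = 58;  s_153 = 50;  s_154 = 2;  s_155 = 49;  s_156 = 75;  s_157 = 13
  s_158 = 55;  s_159 = 85;  s_160 = 21;  s_161 = 10;  s_162 = 50;  s_163 = 81
  s_164 = 92;  s_165 = 76;  s_166 = 20;  s_167 = 40;  s_168 = 79;  s_169 = 58
  s_170 = 46;  s_171 = 87;  s_172 = 60;  s_173 = 55;  s_174 = 42;  s_175 = 86
  s_176 = 7;  s_177 = 29;  s_178 = 29;  s_179 = 13;  s_180 = 62;  s_181 = 9
  s_182 = 26;  s_183 = 45;  s_184 = 72;  s_185 = 51;  s_186 = 83;  s_187 = 62
  s_188 = 11;  s_189 = 32;  s_190 = 88;  s_191 = 82;  s_192 = 85;  s_193 = 19
  s_194 = 4;  s_195 = 7;  s_196 = 71;  s_197 = 58;  s_198 = 43;  s_199 = 78
  s_200 = 44;  s_201 = 40;  s_202 = 88;  s_203 = 85;  s_204 = 94;  s_205 = 35
  s_206 = 19;  s_207 = 58;  s_208 = 72;  s_209 = 68;  s_210 = 37;  s_211 = 88
  s_212 = 96;  s_213 = 30;  s_214 = 29;  s_215 = 74;  s_216 = 51;  s_217 = 11
  s_218 = 40;  s_219 = 15;  s_220 = 60;  s_221 = 28;  s_222 = 58;  s_223 = 39
  s_224 = 66;  s_225 = 55;  s_226 = 20;  s_227 = 20;  s_228 = 19;  s_229 = 16
  s_230 = 43;  s_231 = 38;  s_232 = 21;  s_233 = 53;  s_234 = 82;  s_235 = 84
  s_236 = 16;  s_237 = 31;  s_238 = 2;  s_239 = 54;  s_240 = 90;  s_241 = 72
  s_242 = 80;  s_243 = 73;  s_244 = 55;  s_245 = 59;  s_246 = 40;  s_247 = 33
  s_248 = 17;  s_249 = 27;  s_250 = 51;  s_251 = 54;  s_252 = 72;  s_253 = 18
  s_254 = 81;  s_255 = 80;  s_256 = 40;  s_257 = 53;  s_258 = 77;  s_259 = 69
  s_260 = 54;  s_261 = 6;  s_262 = 14;  s_263 = 20;  s_264 = 41;  s_265 = 82
  s_266 = 31;  s_267 = 51;  s_268 = 7;  s_269 = 28;  s_270 = 26;  s_271 = 40
  s_272 = 57;  s_273 = 89;  s_274 = 58;  s_275 = 74
s_276 = 3·74 + 61·58 = 74
s_277 = 3·74 + 61·74 = 80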